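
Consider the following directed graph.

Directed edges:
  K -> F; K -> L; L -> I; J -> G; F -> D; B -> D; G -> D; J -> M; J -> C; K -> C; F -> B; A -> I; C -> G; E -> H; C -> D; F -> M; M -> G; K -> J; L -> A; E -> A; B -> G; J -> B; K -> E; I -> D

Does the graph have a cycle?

No

DFS with white/gray/black marking, starting from F:
F gray
  B gray
    G gray
      D gray
      D black
    G black
    B→D: D black — skip
  B black
  F→D: D black — skip
  M gray
    M→G: G black — skip
  M black
F black
A gray
  I gray
    I→D: D black — skip
  I black
A black
C gray
  C→D: D black — skip
  C→G: G black — skip
C black
E gray
  H gray
  H black
  E→A: A black — skip
E black
J gray
  J→G: G black — skip
  J→M: M black — skip
  J→B: B black — skip
  J→C: C black — skip
J black
K gray
  K→F: F black — skip
  L gray
    L→I: I black — skip
    L→A: A black — skip
  L black
  K→J: J black — skip
  K→E: E black — skip
  K→C: C black — skip
K black
Every edge goes to a white or black vertex — no back edge, so the graph is acyclic.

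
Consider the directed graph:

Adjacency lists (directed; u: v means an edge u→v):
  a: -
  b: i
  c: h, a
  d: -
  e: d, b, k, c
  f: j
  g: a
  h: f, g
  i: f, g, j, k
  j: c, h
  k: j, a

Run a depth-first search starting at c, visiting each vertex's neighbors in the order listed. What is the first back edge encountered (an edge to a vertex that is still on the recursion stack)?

j->c

DFS from c (visiting each vertex's neighbors in the order listed); mark gray on enter, black on exit:
c gray
  h gray
    f gray
      j gray
        j→c: c is gray → back edge
First back edge: j → c.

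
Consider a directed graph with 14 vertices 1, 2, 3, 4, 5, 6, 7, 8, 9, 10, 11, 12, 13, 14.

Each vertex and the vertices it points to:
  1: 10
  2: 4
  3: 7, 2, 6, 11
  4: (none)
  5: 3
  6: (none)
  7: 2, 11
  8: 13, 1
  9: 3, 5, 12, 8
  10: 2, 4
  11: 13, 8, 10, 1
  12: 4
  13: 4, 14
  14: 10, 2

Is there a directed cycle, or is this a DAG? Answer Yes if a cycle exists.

DFS with white/gray/black marking, starting from 13:
13 gray
  4 gray
  4 black
  14 gray
    10 gray
      2 gray
        2→4: 4 black — skip
      2 black
      10→4: 4 black — skip
    10 black
    14→2: 2 black — skip
  14 black
13 black
1 gray
  1→10: 10 black — skip
1 black
3 gray
  7 gray
    7→2: 2 black — skip
    11 gray
      11→13: 13 black — skip
      8 gray
        8→13: 13 black — skip
        8→1: 1 black — skip
      8 black
      11→10: 10 black — skip
      11→1: 1 black — skip
    11 black
  7 black
  3→2: 2 black — skip
  6 gray
  6 black
  3→11: 11 black — skip
3 black
5 gray
  5→3: 3 black — skip
5 black
9 gray
  9→3: 3 black — skip
  9→5: 5 black — skip
  12 gray
    12→4: 4 black — skip
  12 black
  9→8: 8 black — skip
9 black
Every edge goes to a white or black vertex — no back edge, so the graph is acyclic.

No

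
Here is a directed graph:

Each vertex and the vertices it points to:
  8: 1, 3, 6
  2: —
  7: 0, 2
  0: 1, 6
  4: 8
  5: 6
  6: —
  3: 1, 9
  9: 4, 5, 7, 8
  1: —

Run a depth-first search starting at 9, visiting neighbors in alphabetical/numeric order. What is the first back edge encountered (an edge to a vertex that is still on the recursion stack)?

DFS from 9 (visiting neighbors in alphabetical/numeric order); mark gray on enter, black on exit:
9 gray
  4 gray
    8 gray
      1 gray
      1 black
      3 gray
        3→1: 1 black — skip
        3→9: 9 is gray → back edge
First back edge: 3 → 9.

3→9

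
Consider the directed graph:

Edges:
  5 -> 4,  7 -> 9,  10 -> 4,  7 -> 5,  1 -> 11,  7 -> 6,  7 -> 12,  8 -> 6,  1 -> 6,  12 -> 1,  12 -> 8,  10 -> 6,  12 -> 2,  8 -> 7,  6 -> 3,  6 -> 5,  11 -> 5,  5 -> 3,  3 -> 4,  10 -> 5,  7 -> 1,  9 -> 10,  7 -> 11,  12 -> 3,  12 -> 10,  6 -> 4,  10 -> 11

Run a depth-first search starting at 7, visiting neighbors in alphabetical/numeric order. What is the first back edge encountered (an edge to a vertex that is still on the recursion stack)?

8->7

DFS from 7 (visiting neighbors in alphabetical/numeric order); mark gray on enter, black on exit:
7 gray
  1 gray
    6 gray
      3 gray
        4 gray
        4 black
      3 black
      6→4: 4 black — skip
      5 gray
        5→3: 3 black — skip
        5→4: 4 black — skip
      5 black
    6 black
    11 gray
      11→5: 5 black — skip
    11 black
  1 black
  7→5: 5 black — skip
  7→6: 6 black — skip
  9 gray
    10 gray
      10→4: 4 black — skip
      10→5: 5 black — skip
      10→6: 6 black — skip
      10→11: 11 black — skip
    10 black
  9 black
  7→11: 11 black — skip
  12 gray
    12→1: 1 black — skip
    2 gray
    2 black
    12→3: 3 black — skip
    8 gray
      8→6: 6 black — skip
      8→7: 7 is gray → back edge
First back edge: 8 → 7.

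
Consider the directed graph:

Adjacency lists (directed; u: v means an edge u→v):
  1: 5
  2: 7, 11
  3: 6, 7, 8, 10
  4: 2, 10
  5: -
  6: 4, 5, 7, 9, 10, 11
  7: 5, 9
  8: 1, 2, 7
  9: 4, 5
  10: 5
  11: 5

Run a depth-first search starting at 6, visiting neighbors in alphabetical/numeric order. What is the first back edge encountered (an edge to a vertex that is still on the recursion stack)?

9→4

DFS from 6 (visiting neighbors in alphabetical/numeric order); mark gray on enter, black on exit:
6 gray
  4 gray
    2 gray
      7 gray
        5 gray
        5 black
        9 gray
          9→4: 4 is gray → back edge
First back edge: 9 → 4.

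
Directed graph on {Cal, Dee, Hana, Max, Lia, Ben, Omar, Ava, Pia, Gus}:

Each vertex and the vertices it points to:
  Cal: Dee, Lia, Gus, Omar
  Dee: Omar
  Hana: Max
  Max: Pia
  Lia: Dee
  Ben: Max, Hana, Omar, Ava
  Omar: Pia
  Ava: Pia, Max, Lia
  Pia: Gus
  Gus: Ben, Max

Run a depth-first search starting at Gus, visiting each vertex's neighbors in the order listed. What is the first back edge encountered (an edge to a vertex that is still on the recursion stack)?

Pia->Gus

DFS from Gus (visiting each vertex's neighbors in the order listed); mark gray on enter, black on exit:
Gus gray
  Ben gray
    Max gray
      Pia gray
        Pia→Gus: Gus is gray → back edge
First back edge: Pia → Gus.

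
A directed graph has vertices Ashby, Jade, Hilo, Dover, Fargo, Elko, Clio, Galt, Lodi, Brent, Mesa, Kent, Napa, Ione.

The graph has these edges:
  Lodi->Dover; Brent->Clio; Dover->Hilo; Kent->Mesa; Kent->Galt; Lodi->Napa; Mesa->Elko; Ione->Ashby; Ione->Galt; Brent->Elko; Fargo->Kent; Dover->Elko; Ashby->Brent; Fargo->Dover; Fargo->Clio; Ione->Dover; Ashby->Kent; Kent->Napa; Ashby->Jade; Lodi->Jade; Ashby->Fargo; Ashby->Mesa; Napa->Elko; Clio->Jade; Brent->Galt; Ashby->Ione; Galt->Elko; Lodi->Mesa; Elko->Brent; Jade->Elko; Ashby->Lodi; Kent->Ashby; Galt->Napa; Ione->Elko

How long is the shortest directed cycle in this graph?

For each vertex v, BFS finds the shortest path from v back to v.
The shortest such closed walk is Kent → Ashby → Kent, length 2.

2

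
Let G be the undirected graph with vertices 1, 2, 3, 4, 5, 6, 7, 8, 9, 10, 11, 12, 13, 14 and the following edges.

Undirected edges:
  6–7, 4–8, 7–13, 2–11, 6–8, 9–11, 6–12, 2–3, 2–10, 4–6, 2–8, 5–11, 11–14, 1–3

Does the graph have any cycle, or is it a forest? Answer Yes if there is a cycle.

Yes

DFS, tracking each vertex's parent; an edge to a visited non-parent vertex closes a cycle.
Start from 13:
visit 13 (parent –)
  visit 7 (parent 13)
    visit 6 (parent 7)
      6–7: parent, skip
      visit 12 (parent 6)
        12–6: parent, skip
      visit 8 (parent 6)
        8–6: parent, skip
        visit 2 (parent 8)
          visit 3 (parent 2)
            3–2: parent, skip
            visit 1 (parent 3)
              1–3: parent, skip
          visit 10 (parent 2)
            10–2: parent, skip
          visit 11 (parent 2)
            visit 9 (parent 11)
              9–11: parent, skip
            visit 14 (parent 11)
              14–11: parent, skip
            11–2: parent, skip
            visit 5 (parent 11)
              5–11: parent, skip
          2–8: parent, skip
        visit 4 (parent 8)
          4–8: parent, skip
          4–6: 6 visited and ≠ parent → cycle
Cycle: 6 – 8 – 4 – 6.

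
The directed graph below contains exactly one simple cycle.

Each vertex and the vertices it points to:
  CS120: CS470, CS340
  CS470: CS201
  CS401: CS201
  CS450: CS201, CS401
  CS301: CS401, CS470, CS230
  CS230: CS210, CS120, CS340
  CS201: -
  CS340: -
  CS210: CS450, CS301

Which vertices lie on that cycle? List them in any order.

DFS with gray/black marking from CS230:
CS230 gray
  CS210 gray
    CS450 gray
      CS201 gray
      CS201 black
      CS401 gray
        CS401→CS201: CS201 black — skip
      CS401 black
    CS450 black
    CS301 gray
      CS301→CS401: CS401 black — skip
      CS470 gray
        CS470→CS201: CS201 black — skip
      CS470 black
      CS301→CS230: CS230 is gray → back edge
Back edge closes the cycle CS230 → CS210 → CS301 → CS230; its vertices are {CS210, CS230, CS301}.

CS210, CS230, CS301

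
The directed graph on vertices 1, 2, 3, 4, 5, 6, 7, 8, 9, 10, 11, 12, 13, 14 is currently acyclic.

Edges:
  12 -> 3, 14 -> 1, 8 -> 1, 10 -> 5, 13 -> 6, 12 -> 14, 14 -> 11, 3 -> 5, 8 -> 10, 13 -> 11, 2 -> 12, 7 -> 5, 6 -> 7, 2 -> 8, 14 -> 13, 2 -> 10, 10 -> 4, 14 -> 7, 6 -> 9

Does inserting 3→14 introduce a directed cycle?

No

Adding 3→14 creates a cycle iff 14 can already reach 3.
Explore from 14: no path reaches 3. The graph stays acyclic.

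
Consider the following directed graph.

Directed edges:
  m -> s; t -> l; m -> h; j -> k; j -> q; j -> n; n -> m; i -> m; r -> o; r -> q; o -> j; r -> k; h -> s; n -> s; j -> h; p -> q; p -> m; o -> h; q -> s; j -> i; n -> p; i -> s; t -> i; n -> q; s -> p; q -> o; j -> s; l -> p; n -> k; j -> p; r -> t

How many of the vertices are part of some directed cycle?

9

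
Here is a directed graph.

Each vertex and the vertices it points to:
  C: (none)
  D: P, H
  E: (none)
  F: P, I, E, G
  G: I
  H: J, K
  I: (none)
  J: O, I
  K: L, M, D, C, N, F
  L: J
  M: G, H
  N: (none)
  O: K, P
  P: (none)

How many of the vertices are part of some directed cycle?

A vertex is on a directed cycle iff it belongs to a strongly connected component of size ≥ 2 (or has a self-loop).
The vertices on cycles are {D, H, J, K, L, M, O} — 7 in total.

7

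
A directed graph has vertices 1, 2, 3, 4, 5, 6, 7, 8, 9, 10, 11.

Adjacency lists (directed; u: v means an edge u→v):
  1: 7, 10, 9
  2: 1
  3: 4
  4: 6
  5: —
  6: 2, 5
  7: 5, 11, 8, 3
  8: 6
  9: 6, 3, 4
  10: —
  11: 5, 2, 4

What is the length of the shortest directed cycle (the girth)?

4

For each vertex v, BFS finds the shortest path from v back to v.
The shortest such closed walk is 1 → 7 → 11 → 2 → 1, length 4.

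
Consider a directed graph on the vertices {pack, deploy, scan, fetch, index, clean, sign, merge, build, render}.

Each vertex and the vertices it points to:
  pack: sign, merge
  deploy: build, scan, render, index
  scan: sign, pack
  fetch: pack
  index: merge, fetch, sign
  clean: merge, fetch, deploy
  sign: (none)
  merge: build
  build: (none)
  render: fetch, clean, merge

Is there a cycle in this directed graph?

DFS with white/gray/black marking, starting from fetch:
fetch gray
  pack gray
    sign gray
    sign black
    merge gray
      build gray
      build black
    merge black
  pack black
fetch black
deploy gray
  deploy→build: build black — skip
  scan gray
    scan→sign: sign black — skip
    scan→pack: pack black — skip
  scan black
  render gray
    render→fetch: fetch black — skip
    clean gray
      clean→merge: merge black — skip
      clean→fetch: fetch black — skip
      clean→deploy: deploy is gray → back edge
Back edge found, so a cycle exists: deploy → render → clean → deploy.

Yes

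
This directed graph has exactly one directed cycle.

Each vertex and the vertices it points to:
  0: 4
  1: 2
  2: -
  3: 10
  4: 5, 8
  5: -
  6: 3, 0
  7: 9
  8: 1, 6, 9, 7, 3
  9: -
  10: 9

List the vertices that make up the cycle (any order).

0, 4, 6, 8

DFS with gray/black marking from 4:
4 gray
  5 gray
  5 black
  8 gray
    1 gray
      2 gray
      2 black
    1 black
    6 gray
      3 gray
        10 gray
          9 gray
          9 black
        10 black
      3 black
      0 gray
        0→4: 4 is gray → back edge
Back edge closes the cycle 4 → 8 → 6 → 0 → 4; its vertices are {0, 4, 6, 8}.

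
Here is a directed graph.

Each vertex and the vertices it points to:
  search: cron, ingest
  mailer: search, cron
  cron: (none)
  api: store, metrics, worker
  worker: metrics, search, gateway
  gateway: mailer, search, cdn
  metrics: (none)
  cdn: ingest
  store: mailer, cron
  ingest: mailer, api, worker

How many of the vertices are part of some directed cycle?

A vertex is on a directed cycle iff it belongs to a strongly connected component of size ≥ 2 (or has a self-loop).
The vertices on cycles are {api, cdn, store, ingest, mailer, search, worker, gateway} — 8 in total.

8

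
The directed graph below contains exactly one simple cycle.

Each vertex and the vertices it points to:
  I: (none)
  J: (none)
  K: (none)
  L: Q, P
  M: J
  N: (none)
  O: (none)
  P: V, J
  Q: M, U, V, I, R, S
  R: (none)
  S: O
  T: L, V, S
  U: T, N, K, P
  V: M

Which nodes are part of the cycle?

L, Q, T, U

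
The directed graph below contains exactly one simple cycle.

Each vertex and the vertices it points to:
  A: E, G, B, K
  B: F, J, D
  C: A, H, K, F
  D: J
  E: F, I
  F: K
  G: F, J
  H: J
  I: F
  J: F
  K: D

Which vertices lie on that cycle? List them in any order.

DFS with gray/black marking from K:
K gray
  D gray
    J gray
      F gray
        F→K: K is gray → back edge
Back edge closes the cycle K → D → J → F → K; its vertices are {D, F, J, K}.

D, F, J, K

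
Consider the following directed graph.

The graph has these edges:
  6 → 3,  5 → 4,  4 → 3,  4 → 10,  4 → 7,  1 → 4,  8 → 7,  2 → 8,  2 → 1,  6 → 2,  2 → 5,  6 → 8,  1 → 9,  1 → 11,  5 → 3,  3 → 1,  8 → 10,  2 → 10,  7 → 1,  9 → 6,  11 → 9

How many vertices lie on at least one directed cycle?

10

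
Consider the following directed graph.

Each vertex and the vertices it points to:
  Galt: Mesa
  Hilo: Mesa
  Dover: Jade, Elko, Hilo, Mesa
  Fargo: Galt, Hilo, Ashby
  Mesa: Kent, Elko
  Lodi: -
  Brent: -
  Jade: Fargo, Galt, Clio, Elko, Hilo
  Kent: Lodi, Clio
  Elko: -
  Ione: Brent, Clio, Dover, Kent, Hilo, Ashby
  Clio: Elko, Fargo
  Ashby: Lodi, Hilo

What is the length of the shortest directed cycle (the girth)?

5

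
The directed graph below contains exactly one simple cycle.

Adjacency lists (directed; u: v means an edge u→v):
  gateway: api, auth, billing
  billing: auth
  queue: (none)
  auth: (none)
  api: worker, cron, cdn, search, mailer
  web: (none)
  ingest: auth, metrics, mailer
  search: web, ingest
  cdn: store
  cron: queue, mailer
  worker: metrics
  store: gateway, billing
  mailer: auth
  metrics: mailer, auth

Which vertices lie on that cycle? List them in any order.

DFS with gray/black marking from api:
api gray
  worker gray
    metrics gray
      mailer gray
        auth gray
        auth black
      mailer black
      metrics→auth: auth black — skip
    metrics black
  worker black
  cron gray
    queue gray
    queue black
    cron→mailer: mailer black — skip
  cron black
  cdn gray
    store gray
      gateway gray
        gateway→api: api is gray → back edge
Back edge closes the cycle api → cdn → store → gateway → api; its vertices are {api, cdn, store, gateway}.

api, cdn, store, gateway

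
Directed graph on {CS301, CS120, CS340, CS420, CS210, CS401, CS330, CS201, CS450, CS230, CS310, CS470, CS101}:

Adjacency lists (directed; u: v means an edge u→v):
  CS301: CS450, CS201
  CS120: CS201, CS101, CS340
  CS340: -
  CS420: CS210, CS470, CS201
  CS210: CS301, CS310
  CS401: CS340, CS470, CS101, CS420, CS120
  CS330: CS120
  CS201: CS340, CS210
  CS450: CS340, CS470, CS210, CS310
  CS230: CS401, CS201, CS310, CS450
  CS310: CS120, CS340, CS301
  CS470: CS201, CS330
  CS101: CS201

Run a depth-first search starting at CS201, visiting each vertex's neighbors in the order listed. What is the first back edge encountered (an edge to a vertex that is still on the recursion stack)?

DFS from CS201 (visiting each vertex's neighbors in the order listed); mark gray on enter, black on exit:
CS201 gray
  CS340 gray
  CS340 black
  CS210 gray
    CS301 gray
      CS450 gray
        CS450→CS340: CS340 black — skip
        CS470 gray
          CS470→CS201: CS201 is gray → back edge
First back edge: CS470 → CS201.

CS470->CS201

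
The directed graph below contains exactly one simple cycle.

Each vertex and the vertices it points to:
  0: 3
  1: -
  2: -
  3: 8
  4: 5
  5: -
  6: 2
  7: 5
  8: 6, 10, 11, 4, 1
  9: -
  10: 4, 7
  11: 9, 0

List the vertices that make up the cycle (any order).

DFS with gray/black marking from 8:
8 gray
  6 gray
    2 gray
    2 black
  6 black
  10 gray
    4 gray
      5 gray
      5 black
    4 black
    7 gray
      7→5: 5 black — skip
    7 black
  10 black
  11 gray
    9 gray
    9 black
    0 gray
      3 gray
        3→8: 8 is gray → back edge
Back edge closes the cycle 8 → 11 → 0 → 3 → 8; its vertices are {0, 3, 8, 11}.

0, 3, 8, 11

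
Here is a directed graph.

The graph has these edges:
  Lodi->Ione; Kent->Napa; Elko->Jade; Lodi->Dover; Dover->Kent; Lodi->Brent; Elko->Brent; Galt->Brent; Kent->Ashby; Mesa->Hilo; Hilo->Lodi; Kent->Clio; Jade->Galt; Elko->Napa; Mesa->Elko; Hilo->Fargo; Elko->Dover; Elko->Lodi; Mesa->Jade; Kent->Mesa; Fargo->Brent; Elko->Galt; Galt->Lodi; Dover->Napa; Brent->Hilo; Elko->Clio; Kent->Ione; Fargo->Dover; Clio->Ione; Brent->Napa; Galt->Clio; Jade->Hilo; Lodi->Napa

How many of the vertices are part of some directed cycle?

10

A vertex is on a directed cycle iff it belongs to a strongly connected component of size ≥ 2 (or has a self-loop).
The vertices on cycles are {Elko, Galt, Hilo, Jade, Kent, Lodi, Mesa, Brent, Dover, Fargo} — 10 in total.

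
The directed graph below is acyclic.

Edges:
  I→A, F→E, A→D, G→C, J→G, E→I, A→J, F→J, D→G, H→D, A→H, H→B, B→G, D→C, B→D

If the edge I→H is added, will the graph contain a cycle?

No

Adding I→H creates a cycle iff H can already reach I.
Explore from H: no path reaches I. The graph stays acyclic.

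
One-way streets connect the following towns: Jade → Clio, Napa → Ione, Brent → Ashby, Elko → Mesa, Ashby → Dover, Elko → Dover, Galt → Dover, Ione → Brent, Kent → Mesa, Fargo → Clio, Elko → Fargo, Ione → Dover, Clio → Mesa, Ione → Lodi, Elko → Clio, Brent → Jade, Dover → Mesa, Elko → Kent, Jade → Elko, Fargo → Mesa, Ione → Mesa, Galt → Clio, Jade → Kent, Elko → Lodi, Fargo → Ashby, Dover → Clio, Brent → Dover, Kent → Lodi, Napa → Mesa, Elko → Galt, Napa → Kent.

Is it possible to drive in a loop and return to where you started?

DFS with white/gray/black marking, starting from Ione:
Ione gray
  Dover gray
    Mesa gray
    Mesa black
    Clio gray
      Clio→Mesa: Mesa black — skip
    Clio black
  Dover black
  Brent gray
    Brent→Dover: Dover black — skip
    Ashby gray
      Ashby→Dover: Dover black — skip
    Ashby black
    Jade gray
      Jade→Clio: Clio black — skip
      Kent gray
        Kent→Mesa: Mesa black — skip
        Lodi gray
        Lodi black
      Kent black
      Elko gray
        Elko→Kent: Kent black — skip
        Elko→Lodi: Lodi black — skip
        Elko→Clio: Clio black — skip
        Elko→Mesa: Mesa black — skip
        Elko→Dover: Dover black — skip
        Fargo gray
          Fargo→Ashby: Ashby black — skip
          Fargo→Mesa: Mesa black — skip
          Fargo→Clio: Clio black — skip
        Fargo black
        Galt gray
          Galt→Clio: Clio black — skip
          Galt→Dover: Dover black — skip
        Galt black
      Elko black
    Jade black
  Brent black
  Ione→Lodi: Lodi black — skip
  Ione→Mesa: Mesa black — skip
Ione black
Napa gray
  Napa→Kent: Kent black — skip
  Napa→Ione: Ione black — skip
  Napa→Mesa: Mesa black — skip
Napa black
Every edge goes to a white or black vertex — no back edge, so the graph is acyclic.

No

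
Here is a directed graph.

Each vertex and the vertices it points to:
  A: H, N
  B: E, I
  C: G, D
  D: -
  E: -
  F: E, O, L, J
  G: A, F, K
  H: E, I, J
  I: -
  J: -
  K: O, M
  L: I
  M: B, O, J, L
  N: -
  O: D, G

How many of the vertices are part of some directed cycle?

A vertex is on a directed cycle iff it belongs to a strongly connected component of size ≥ 2 (or has a self-loop).
The vertices on cycles are {F, G, K, M, O} — 5 in total.

5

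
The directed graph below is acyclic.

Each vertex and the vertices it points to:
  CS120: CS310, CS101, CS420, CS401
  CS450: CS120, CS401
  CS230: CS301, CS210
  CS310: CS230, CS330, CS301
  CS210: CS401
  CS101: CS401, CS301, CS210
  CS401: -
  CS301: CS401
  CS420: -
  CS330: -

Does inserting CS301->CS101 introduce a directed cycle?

Yes

Adding CS301→CS101 creates a cycle iff CS101 can already reach CS301.
Path from CS101: CS101 → CS301.
So CS101 → … → CS301 → CS101 is a cycle.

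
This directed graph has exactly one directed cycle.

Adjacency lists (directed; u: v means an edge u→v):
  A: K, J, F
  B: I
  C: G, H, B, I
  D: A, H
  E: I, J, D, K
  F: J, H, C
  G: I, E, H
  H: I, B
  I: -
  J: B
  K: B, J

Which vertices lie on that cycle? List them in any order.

DFS with gray/black marking from G:
G gray
  I gray
  I black
  E gray
    E→I: I black — skip
    J gray
      B gray
        B→I: I black — skip
      B black
    J black
    D gray
      A gray
        K gray
          K→B: B black — skip
          K→J: J black — skip
        K black
        A→J: J black — skip
        F gray
          F→J: J black — skip
          H gray
            H→I: I black — skip
            H→B: B black — skip
          H black
          C gray
            C→G: G is gray → back edge
Back edge closes the cycle G → E → D → A → F → C → G; its vertices are {A, C, D, E, F, G}.

A, C, D, E, F, G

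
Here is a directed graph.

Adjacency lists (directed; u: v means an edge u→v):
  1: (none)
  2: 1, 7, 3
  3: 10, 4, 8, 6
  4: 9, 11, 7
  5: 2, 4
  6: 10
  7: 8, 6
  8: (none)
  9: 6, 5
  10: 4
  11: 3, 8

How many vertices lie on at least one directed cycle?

A vertex is on a directed cycle iff it belongs to a strongly connected component of size ≥ 2 (or has a self-loop).
The vertices on cycles are {2, 3, 4, 5, 6, 7, 9, 10, 11} — 9 in total.

9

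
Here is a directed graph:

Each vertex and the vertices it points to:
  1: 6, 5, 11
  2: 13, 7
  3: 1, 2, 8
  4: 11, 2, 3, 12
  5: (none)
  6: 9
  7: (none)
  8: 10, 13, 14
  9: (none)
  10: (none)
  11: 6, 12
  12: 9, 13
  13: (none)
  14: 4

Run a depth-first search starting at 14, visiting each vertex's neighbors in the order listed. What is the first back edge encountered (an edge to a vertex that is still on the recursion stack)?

8→14

DFS from 14 (visiting each vertex's neighbors in the order listed); mark gray on enter, black on exit:
14 gray
  4 gray
    11 gray
      6 gray
        9 gray
        9 black
      6 black
      12 gray
        12→9: 9 black — skip
        13 gray
        13 black
      12 black
    11 black
    2 gray
      2→13: 13 black — skip
      7 gray
      7 black
    2 black
    3 gray
      1 gray
        1→6: 6 black — skip
        5 gray
        5 black
        1→11: 11 black — skip
      1 black
      3→2: 2 black — skip
      8 gray
        10 gray
        10 black
        8→13: 13 black — skip
        8→14: 14 is gray → back edge
First back edge: 8 → 14.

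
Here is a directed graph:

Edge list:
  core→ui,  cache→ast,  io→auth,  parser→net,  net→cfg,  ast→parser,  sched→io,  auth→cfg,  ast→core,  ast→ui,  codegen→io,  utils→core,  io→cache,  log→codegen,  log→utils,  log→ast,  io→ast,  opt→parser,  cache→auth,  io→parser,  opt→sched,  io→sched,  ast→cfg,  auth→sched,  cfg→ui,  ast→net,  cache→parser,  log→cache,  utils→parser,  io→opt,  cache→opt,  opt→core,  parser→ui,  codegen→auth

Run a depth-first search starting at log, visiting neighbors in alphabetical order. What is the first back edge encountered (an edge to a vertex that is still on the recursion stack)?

io→auth

DFS from log (visiting neighbors in alphabetical order); mark gray on enter, black on exit:
log gray
  ast gray
    cfg gray
      ui gray
      ui black
    cfg black
    core gray
      core→ui: ui black — skip
    core black
    net gray
      net→cfg: cfg black — skip
    net black
    parser gray
      parser→net: net black — skip
      parser→ui: ui black — skip
    parser black
    ast→ui: ui black — skip
  ast black
  cache gray
    cache→ast: ast black — skip
    auth gray
      auth→cfg: cfg black — skip
      sched gray
        io gray
          io→ast: ast black — skip
          io→auth: auth is gray → back edge
First back edge: io → auth.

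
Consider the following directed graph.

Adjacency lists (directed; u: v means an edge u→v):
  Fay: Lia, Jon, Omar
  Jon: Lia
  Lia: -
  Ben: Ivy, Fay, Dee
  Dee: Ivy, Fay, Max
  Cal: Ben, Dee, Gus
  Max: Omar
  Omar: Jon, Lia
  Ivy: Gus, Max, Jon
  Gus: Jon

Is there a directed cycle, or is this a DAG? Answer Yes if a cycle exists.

No

DFS with white/gray/black marking, starting from Gus:
Gus gray
  Jon gray
    Lia gray
    Lia black
  Jon black
Gus black
Fay gray
  Fay→Lia: Lia black — skip
  Fay→Jon: Jon black — skip
  Omar gray
    Omar→Jon: Jon black — skip
    Omar→Lia: Lia black — skip
  Omar black
Fay black
Ben gray
  Ivy gray
    Ivy→Gus: Gus black — skip
    Max gray
      Max→Omar: Omar black — skip
    Max black
    Ivy→Jon: Jon black — skip
  Ivy black
  Ben→Fay: Fay black — skip
  Dee gray
    Dee→Ivy: Ivy black — skip
    Dee→Fay: Fay black — skip
    Dee→Max: Max black — skip
  Dee black
Ben black
Cal gray
  Cal→Ben: Ben black — skip
  Cal→Dee: Dee black — skip
  Cal→Gus: Gus black — skip
Cal black
Every edge goes to a white or black vertex — no back edge, so the graph is acyclic.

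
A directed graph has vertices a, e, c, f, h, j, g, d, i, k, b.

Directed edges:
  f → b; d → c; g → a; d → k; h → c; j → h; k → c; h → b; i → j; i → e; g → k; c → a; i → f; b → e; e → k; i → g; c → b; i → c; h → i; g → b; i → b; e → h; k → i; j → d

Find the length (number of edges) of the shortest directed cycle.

3

For each vertex v, BFS finds the shortest path from v back to v.
The shortest such closed walk is i → e → k → i, length 3.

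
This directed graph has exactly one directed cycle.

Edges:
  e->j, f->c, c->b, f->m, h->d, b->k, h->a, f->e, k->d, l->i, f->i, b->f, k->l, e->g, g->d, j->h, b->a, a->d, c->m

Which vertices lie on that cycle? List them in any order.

b, c, f

DFS with gray/black marking from b:
b gray
  k gray
    d gray
    d black
    l gray
      i gray
      i black
    l black
  k black
  f gray
    c gray
      m gray
      m black
      c→b: b is gray → back edge
Back edge closes the cycle b → f → c → b; its vertices are {b, c, f}.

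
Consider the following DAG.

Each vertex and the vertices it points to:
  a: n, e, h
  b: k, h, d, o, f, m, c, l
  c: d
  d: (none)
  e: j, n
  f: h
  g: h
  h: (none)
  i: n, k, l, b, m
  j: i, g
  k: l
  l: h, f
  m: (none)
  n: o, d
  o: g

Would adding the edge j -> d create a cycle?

Adding j→d creates a cycle iff d can already reach j.
Explore from d: no path reaches j. The graph stays acyclic.

No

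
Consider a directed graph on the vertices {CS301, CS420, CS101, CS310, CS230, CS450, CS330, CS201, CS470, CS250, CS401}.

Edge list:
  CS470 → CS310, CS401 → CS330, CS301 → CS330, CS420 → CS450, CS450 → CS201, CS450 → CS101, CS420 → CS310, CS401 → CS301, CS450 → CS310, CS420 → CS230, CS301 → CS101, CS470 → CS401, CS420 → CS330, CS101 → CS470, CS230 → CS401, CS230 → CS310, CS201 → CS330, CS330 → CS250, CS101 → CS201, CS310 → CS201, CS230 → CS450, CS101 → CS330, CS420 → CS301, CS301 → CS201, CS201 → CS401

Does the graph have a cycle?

DFS with white/gray/black marking, starting from CS101:
CS101 gray
  CS470 gray
    CS310 gray
      CS201 gray
        CS401 gray
          CS301 gray
            CS330 gray
              CS250 gray
              CS250 black
            CS330 black
            CS301→CS101: CS101 is gray → back edge
Back edge found, so a cycle exists: CS101 → CS470 → CS310 → CS201 → CS401 → CS301 → CS101.

Yes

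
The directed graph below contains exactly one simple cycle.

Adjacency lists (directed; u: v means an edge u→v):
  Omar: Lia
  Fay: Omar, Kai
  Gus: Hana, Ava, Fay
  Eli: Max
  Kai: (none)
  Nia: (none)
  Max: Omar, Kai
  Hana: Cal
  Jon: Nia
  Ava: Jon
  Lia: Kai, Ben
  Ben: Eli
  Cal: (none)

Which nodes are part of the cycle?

Ben, Eli, Lia, Max, Omar

DFS with gray/black marking from Omar:
Omar gray
  Lia gray
    Kai gray
    Kai black
    Ben gray
      Eli gray
        Max gray
          Max→Omar: Omar is gray → back edge
Back edge closes the cycle Omar → Lia → Ben → Eli → Max → Omar; its vertices are {Ben, Eli, Lia, Max, Omar}.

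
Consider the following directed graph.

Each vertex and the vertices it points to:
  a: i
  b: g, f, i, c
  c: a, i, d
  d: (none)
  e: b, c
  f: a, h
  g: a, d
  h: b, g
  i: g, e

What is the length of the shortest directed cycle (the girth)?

3

For each vertex v, BFS finds the shortest path from v back to v.
The shortest such closed walk is b → i → e → b, length 3.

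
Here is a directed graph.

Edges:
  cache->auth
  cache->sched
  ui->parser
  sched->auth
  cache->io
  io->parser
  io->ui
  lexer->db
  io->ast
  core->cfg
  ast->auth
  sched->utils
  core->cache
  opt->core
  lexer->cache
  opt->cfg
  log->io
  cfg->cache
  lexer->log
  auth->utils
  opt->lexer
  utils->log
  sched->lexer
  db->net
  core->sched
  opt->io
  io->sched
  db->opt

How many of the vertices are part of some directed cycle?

A vertex is on a directed cycle iff it belongs to a strongly connected component of size ≥ 2 (or has a self-loop).
The vertices on cycles are {db, io, ast, cfg, log, opt, auth, core, cache, lexer, sched, utils} — 12 in total.

12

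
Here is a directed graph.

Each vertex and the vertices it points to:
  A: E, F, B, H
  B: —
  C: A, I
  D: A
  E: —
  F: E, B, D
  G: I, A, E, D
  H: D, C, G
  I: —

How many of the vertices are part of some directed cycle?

A vertex is on a directed cycle iff it belongs to a strongly connected component of size ≥ 2 (or has a self-loop).
The vertices on cycles are {A, C, D, F, G, H} — 6 in total.

6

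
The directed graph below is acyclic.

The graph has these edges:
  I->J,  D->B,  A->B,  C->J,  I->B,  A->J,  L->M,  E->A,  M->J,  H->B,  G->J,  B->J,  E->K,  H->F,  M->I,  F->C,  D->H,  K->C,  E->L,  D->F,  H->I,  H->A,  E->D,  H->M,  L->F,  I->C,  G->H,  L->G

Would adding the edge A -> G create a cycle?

Adding A→G creates a cycle iff G can already reach A.
Path from G: G → H → A.
So G → … → A → G is a cycle.

Yes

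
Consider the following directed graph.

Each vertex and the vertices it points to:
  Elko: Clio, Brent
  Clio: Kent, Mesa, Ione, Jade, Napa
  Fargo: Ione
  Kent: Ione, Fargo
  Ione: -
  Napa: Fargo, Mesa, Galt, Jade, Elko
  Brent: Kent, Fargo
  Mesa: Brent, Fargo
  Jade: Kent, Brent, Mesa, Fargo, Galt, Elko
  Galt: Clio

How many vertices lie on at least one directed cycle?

5

A vertex is on a directed cycle iff it belongs to a strongly connected component of size ≥ 2 (or has a self-loop).
The vertices on cycles are {Clio, Elko, Galt, Jade, Napa} — 5 in total.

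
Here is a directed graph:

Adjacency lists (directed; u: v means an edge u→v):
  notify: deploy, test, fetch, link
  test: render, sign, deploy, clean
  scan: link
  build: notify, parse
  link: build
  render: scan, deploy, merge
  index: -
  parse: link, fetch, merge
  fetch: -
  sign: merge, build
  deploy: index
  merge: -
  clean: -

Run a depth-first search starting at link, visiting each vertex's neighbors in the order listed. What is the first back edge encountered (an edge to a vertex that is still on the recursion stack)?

scan→link

DFS from link (visiting each vertex's neighbors in the order listed); mark gray on enter, black on exit:
link gray
  build gray
    notify gray
      deploy gray
        index gray
        index black
      deploy black
      test gray
        render gray
          scan gray
            scan→link: link is gray → back edge
First back edge: scan → link.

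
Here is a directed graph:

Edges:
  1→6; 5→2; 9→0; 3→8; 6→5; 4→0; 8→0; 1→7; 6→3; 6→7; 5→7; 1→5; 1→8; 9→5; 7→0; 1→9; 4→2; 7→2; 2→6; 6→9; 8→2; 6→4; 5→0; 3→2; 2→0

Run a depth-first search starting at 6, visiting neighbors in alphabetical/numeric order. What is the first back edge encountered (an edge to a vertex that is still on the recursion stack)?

2→6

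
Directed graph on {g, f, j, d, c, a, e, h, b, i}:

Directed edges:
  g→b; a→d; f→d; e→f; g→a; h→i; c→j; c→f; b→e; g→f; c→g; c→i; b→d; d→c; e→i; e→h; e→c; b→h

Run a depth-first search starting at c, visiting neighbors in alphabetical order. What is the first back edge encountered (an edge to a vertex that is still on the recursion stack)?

d->c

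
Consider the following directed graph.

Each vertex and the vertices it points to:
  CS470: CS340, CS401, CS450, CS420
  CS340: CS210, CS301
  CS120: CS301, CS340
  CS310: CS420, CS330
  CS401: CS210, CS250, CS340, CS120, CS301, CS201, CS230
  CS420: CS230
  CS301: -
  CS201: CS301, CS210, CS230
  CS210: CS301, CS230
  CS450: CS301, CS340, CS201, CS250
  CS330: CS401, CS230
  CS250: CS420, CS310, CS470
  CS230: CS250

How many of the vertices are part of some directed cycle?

12

A vertex is on a directed cycle iff it belongs to a strongly connected component of size ≥ 2 (or has a self-loop).
The vertices on cycles are {CS120, CS201, CS210, CS230, CS250, CS310, CS330, CS340, CS401, CS420, CS450, CS470} — 12 in total.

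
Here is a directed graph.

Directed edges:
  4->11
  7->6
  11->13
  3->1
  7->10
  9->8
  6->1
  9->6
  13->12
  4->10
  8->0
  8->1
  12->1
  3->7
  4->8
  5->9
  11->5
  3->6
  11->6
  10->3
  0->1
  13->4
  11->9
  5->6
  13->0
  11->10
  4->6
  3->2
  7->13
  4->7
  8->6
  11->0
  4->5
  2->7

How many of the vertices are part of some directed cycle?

A vertex is on a directed cycle iff it belongs to a strongly connected component of size ≥ 2 (or has a self-loop).
The vertices on cycles are {2, 3, 4, 7, 10, 11, 13} — 7 in total.

7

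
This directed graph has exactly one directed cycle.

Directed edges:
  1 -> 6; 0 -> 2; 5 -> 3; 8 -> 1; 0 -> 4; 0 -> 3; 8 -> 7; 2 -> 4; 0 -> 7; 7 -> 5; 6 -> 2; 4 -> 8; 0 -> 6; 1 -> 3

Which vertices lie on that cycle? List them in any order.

1, 2, 4, 6, 8

DFS with gray/black marking from 4:
4 gray
  8 gray
    1 gray
      6 gray
        2 gray
          2→4: 4 is gray → back edge
Back edge closes the cycle 4 → 8 → 1 → 6 → 2 → 4; its vertices are {1, 2, 4, 6, 8}.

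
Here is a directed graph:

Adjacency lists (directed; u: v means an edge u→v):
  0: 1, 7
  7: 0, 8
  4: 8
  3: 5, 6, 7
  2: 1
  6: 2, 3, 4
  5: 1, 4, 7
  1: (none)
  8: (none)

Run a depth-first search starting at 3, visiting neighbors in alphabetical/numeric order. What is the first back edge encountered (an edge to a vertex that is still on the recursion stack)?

0->7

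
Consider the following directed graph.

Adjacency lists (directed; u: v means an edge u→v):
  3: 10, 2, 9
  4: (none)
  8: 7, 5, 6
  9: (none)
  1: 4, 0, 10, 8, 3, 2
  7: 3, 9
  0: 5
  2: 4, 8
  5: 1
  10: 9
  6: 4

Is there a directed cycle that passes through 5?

5 is on a cycle iff 5 can reach itself via ≥1 edge.
5 → 1 → 0 → 5 — yes.

Yes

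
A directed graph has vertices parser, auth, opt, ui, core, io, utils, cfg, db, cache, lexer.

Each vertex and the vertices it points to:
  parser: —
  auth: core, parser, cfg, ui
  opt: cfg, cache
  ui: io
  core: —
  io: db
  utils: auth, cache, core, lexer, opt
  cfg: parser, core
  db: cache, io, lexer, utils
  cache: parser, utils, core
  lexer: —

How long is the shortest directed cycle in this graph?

2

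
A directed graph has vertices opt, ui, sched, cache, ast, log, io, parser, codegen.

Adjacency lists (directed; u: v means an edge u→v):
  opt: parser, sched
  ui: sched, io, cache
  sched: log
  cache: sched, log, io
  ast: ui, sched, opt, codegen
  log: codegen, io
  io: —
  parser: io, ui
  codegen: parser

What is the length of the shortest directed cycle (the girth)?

5

For each vertex v, BFS finds the shortest path from v back to v.
The shortest such closed walk is ui → sched → log → codegen → parser → ui, length 5.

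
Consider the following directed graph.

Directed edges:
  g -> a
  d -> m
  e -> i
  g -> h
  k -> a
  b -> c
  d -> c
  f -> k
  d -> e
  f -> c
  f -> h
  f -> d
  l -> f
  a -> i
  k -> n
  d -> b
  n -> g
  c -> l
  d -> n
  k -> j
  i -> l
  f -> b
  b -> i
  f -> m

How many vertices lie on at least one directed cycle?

A vertex is on a directed cycle iff it belongs to a strongly connected component of size ≥ 2 (or has a self-loop).
The vertices on cycles are {a, b, c, d, e, f, g, i, k, l, n} — 11 in total.

11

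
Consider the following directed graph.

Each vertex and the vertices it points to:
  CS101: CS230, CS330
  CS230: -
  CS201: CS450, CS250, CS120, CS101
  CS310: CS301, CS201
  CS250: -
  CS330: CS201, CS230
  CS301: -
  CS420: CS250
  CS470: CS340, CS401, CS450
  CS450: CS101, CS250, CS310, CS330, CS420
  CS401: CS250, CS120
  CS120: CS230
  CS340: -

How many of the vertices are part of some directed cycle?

5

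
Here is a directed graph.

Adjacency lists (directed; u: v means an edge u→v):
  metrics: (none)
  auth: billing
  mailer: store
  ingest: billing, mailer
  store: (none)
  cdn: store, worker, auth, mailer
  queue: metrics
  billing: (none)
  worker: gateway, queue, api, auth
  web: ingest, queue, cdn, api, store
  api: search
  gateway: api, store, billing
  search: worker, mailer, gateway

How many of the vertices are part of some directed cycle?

4

A vertex is on a directed cycle iff it belongs to a strongly connected component of size ≥ 2 (or has a self-loop).
The vertices on cycles are {api, search, worker, gateway} — 4 in total.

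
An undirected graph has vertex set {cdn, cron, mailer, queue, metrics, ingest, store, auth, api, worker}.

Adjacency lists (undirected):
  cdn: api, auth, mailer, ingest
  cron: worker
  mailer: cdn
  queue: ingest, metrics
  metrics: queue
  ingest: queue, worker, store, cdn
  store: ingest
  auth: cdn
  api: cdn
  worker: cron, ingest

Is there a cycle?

No

DFS, tracking each vertex's parent; an edge to a visited non-parent vertex closes a cycle.
Start from worker:
visit worker (parent –)
  visit cron (parent worker)
    cron–worker: parent, skip
  visit ingest (parent worker)
    visit queue (parent ingest)
      queue–ingest: parent, skip
      visit metrics (parent queue)
        metrics–queue: parent, skip
    ingest–worker: parent, skip
    visit store (parent ingest)
      store–ingest: parent, skip
    visit cdn (parent ingest)
      visit api (parent cdn)
        api–cdn: parent, skip
      visit auth (parent cdn)
        auth–cdn: parent, skip
      visit mailer (parent cdn)
        mailer–cdn: parent, skip
      cdn–ingest: parent, skip
No non-parent visited neighbor found — the graph is a forest.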